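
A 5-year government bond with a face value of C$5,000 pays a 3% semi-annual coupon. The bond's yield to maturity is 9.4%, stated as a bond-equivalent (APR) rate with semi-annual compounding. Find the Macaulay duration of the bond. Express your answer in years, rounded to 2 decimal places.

Periodic yield y = 0.047. Discount each cash flow and weight by its period:
  t   CF        PV=CF/(1+0.047)^t    t·PV
  1        75.00        71.6332        71.6332
  2        75.00        68.4176       136.8352
  3        75.00        65.3463       196.0390
  4        75.00        62.4129       249.6517
  5        75.00        59.6112       298.0560
  6        75.00        56.9352       341.6115
  7        75.00        54.3794       380.6559
  8        75.00        51.9383       415.5065
  9        75.00        49.6068       446.4611
  10    5,075.00     3,206.0422    32,060.4217
  Σ                  3,746.3232    34,596.8717
Price P = Σ PV = 3,746.3232.
Macaulay duration = Σ(t·PV) / P = 34,596.8717 / 3,746.3232 = 9.23489 half-year periods.
In years: 9.23489 / 2 = 4.61744 years.

4.62 years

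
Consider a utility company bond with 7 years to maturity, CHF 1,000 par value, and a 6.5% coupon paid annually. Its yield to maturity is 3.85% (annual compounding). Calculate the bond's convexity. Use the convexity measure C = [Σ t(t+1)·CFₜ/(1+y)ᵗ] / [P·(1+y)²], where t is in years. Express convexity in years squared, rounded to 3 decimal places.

With y = 0.0385:
  t   CF        PV=CF/(1+0.0385)^t    t·PV        t(t+1)·PV
  1        65.00        62.5903        62.5903         125.1805
  2        65.00        60.2699       120.5398         361.6193
  3        65.00        58.0355       174.1065         696.4262
  4        65.00        55.8840       223.5359       1,117.6797
  5        65.00        53.8122       269.0611       1,614.3664
  6        65.00        51.8172       310.9035       2,176.3245
  7     1,065.00       817.5308     5,722.7153      45,781.7225
  Σ                  1,159.9399     6,883.4524      51,873.3191
P = 1,159.9399.
Convexity = Σ t(t+1)·PV / [P·(1+y)²] = 51,873.3191 / (1,159.9399 × 1.078482) = 41.46633.

41.466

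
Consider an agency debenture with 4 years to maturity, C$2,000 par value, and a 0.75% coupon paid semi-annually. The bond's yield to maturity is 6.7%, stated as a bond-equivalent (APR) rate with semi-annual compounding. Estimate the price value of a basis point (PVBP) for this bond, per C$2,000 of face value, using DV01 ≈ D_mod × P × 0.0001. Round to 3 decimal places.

C$0.606

Periodic yield y = 0.0335.
  t   CF        PV=CF/(1+0.0335)^t    t·PV
  1         7.50         7.2569         7.2569
  2         7.50         7.0217        14.0433
  3         7.50         6.7941        20.3822
  4         7.50         6.5738        26.2954
  5         7.50         6.3608        31.8038
  6         7.50         6.1546        36.9275
  7         7.50         5.9551        41.6856
  8     2,007.50     1,542.3101    12,338.4809
  Σ                  1,588.4270    12,516.8756
P = 1,588.4270; D_Mac = 7.88004 half-year periods = 3.94002 yrs; D_mod = 3.81231 yrs.
DV01 ≈ 3.81231 × 1,588.4270 × 0.0001 = 0.605558.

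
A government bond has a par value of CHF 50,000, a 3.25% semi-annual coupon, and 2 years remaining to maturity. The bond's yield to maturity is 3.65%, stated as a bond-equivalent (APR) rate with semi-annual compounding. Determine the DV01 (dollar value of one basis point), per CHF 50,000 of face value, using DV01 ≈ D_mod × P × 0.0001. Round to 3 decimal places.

CHF 9.513

Periodic yield y = 0.01825.
  t   CF        PV=CF/(1+0.01825)^t    t·PV
  1       812.50       797.9376       797.9376
  2       812.50       783.6363     1,567.2726
  3       812.50       769.5912     2,308.7737
  4    50,812.50    47,266.4394   189,065.7576
  Σ                 49,617.6045   193,739.7415
P = 49,617.6045; D_Mac = 3.90466 half-year periods = 1.95233 yrs; D_mod = 1.91734 yrs.
DV01 ≈ 1.91734 × 49,617.6045 × 0.0001 = 9.513368.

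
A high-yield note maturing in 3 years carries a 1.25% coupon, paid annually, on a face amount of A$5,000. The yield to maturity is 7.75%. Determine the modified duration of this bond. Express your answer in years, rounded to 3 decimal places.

Periodic yield y = 0.0775. First find Macaulay duration:
  t   CF        PV=CF/(1+0.0775)^t    t·PV
  1        62.50        58.0046        58.0046
  2        62.50        53.8326       107.6652
  3     5,062.50     4,046.8136    12,140.4408
  Σ                  4,158.6508    12,306.1106
P = 4,158.6508; Macaulay duration = 12,306.1106 / 4,158.6508 = 2.95916 years.
Modified duration = D_Mac / (1 + y) = 2.95916 / 1.0775 = 2.74632 years.

2.746 years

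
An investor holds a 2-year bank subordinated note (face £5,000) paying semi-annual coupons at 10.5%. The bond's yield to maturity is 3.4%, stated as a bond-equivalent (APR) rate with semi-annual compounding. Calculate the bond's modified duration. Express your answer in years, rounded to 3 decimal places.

1.834 years

Periodic yield y = 0.017. First find Macaulay duration:
  t   CF        PV=CF/(1+0.017)^t    t·PV
  1       262.50       258.1121       258.1121
  2       262.50       253.7975       507.5951
  3       262.50       249.5551       748.6653
  4     5,262.50     4,919.3565    19,677.4260
  Σ                  5,680.8212    21,191.7985
P = 5,680.8212; Macaulay duration = 21,191.7985 / 5,680.8212 = 3.73041 half-year periods = 1.86521 years.
Modified duration = D_Mac / (1 + y) = 1.86521 / 1.017 = 1.83403 years.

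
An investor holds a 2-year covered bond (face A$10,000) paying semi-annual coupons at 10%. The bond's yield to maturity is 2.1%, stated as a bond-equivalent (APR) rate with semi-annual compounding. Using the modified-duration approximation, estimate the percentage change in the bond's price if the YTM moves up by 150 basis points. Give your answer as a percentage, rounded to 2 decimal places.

Periodic yield y = 0.0105. Modified duration first:
  t   CF        PV=CF/(1+0.0105)^t    t·PV
  1       500.00       494.8046       494.8046
  2       500.00       489.6631       979.3262
  3       500.00       484.5751     1,453.7252
  4    10,500.00    10,070.3375    40,281.3502
  Σ                 11,539.3802    43,209.2061
P = 11,539.3802; D_Mac = 3.74450 half-year periods = 1.87225 yrs; D_mod = 1.87225/(1+0.0105) = 1.85280 yrs.
ΔP/P ≈ -D_mod · Δy = -1.85280 × (+0.015) = -0.027792 = -2.7792%.

-2.78%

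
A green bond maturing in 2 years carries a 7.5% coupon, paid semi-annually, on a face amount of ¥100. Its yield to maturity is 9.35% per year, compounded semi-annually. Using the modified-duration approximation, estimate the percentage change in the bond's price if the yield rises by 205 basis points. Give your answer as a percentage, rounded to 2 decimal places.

Periodic yield y = 0.04675. Modified duration first:
  t   CF        PV=CF/(1+0.04675)^t    t·PV
  1         3.75         3.5825         3.5825
  2         3.75         3.4225         6.8450
  3         3.75         3.2697         9.8090
  4       103.75        86.4204       345.6816
  Σ                     96.6951       365.9181
P = 96.6951; D_Mac = 3.78425 half-year periods = 1.89212 yrs; D_mod = 1.89212/(1+0.04675) = 1.80762 yrs.
ΔP/P ≈ -D_mod · Δy = -1.80762 × (+0.0205) = -0.037056 = -3.7056%.

-3.71%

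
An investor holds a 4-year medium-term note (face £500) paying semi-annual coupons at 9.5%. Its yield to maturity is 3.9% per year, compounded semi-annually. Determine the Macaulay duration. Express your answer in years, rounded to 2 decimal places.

Periodic yield y = 0.0195. Discount each cash flow and weight by its period:
  t   CF        PV=CF/(1+0.0195)^t    t·PV
  1        23.75        23.2957        23.2957
  2        23.75        22.8502        45.7003
  3        23.75        22.4131        67.2393
  4        23.75        21.9844        87.9376
  5        23.75        21.5639       107.8195
  6        23.75        21.1515       126.9087
  7        23.75        20.7469       145.2282
  8       523.75       448.7725     3,590.1797
  Σ                    602.7781     4,194.3091
Price P = Σ PV = 602.7781.
Macaulay duration = Σ(t·PV) / P = 4,194.3091 / 602.7781 = 6.95830 half-year periods.
In years: 6.95830 / 2 = 3.47915 years.

3.48 years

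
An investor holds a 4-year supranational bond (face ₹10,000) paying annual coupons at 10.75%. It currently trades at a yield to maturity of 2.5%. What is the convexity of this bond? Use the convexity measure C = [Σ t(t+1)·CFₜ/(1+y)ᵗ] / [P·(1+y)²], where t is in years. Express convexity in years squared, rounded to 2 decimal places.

With y = 0.025:
  t   CF        PV=CF/(1+0.025)^t    t·PV        t(t+1)·PV
  1     1,075.00     1,048.7805     1,048.7805       2,097.5610
  2     1,075.00     1,023.2005     2,046.4010       6,139.2029
  3     1,075.00       998.2444     2,994.7331      11,978.9324
  4    11,075.00    10,033.4034    40,133.6136     200,668.0678
  Σ                 13,103.6287    46,223.5281     220,883.7641
P = 13,103.6287.
Convexity = Σ t(t+1)·PV / [P·(1+y)²] = 220,883.7641 / (13,103.6287 × 1.050625) = 16.04444.

16.04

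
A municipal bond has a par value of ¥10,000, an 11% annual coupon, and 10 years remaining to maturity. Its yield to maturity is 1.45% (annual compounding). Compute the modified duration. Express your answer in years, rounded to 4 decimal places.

Periodic yield y = 0.0145. First find Macaulay duration:
  t   CF        PV=CF/(1+0.0145)^t    t·PV
  1     1,100.00     1,084.2780     1,084.2780
  2     1,100.00     1,068.7807     2,137.5613
  3     1,100.00     1,053.5048     3,160.5145
  4     1,100.00     1,038.4473     4,153.7894
  5     1,100.00     1,023.6051     5,118.0253
  6     1,100.00     1,008.9749     6,053.8496
  7     1,100.00       994.5539     6,961.8773
  8     1,100.00       980.3390     7,842.7119
  9     1,100.00       966.3272     8,696.9452
  10   11,100.00     9,611.7500    96,117.4997
  Σ                 18,830.5609   141,327.0522
P = 18,830.5609; Macaulay duration = 141,327.0522 / 18,830.5609 = 7.50520 years.
Modified duration = D_Mac / (1 + y) = 7.50520 / 1.0145 = 7.39793 years.

7.3979 years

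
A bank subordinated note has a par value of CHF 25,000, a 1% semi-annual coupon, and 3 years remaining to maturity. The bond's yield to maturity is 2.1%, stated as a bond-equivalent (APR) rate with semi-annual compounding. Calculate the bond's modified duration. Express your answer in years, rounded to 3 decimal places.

Periodic yield y = 0.0105. First find Macaulay duration:
  t   CF        PV=CF/(1+0.0105)^t    t·PV
  1       125.00       123.7011       123.7011
  2       125.00       122.4158       244.8315
  3       125.00       121.1438       363.4313
  4       125.00       119.8850       479.5399
  5       125.00       118.6393       593.1963
  6    25,125.00    23,598.7046   141,592.2274
  Σ                 24,204.4895   143,396.9275
P = 24,204.4895; Macaulay duration = 143,396.9275 / 24,204.4895 = 5.92439 half-year periods = 2.96220 years.
Modified duration = D_Mac / (1 + y) = 2.96220 / 1.0105 = 2.93142 years.

2.931 years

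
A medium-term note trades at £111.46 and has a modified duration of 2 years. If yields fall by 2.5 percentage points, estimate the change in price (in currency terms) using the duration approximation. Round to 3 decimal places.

Duration approximation: ΔP/P ≈ -D_mod · Δy = -2 × (-0.025) = +0.050000.
ΔP ≈ 111.46 × (+0.050000) = +5.57300.

+£5.573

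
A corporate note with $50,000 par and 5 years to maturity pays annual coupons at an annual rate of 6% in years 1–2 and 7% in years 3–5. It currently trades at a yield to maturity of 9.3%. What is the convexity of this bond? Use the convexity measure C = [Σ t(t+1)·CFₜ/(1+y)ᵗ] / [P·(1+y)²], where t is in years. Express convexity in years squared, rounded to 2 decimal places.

With y = 0.093:
  t   CF        PV=CF/(1+0.093)^t    t·PV        t(t+1)·PV
  1     3,000.00     2,744.7392     2,744.7392       5,489.4785
  2     3,000.00     2,511.1978     5,022.3957      15,067.1871
  3     3,500.00     2,680.4491     8,041.3472      32,165.3887
  4     3,500.00     2,452.3779     9,809.5117      49,047.5583
  5    53,500.00    34,296.7504   171,483.7518   1,028,902.5107
  Σ                 44,685.5144   197,101.7456   1,130,672.1234
P = 44,685.5144.
Convexity = Σ t(t+1)·PV / [P·(1+y)²] = 1,130,672.1234 / (44,685.5144 × 1.194649) = 21.18018.

21.18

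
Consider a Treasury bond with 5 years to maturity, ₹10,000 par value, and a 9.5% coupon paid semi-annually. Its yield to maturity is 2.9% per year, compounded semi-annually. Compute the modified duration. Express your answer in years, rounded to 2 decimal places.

4.16 years

Periodic yield y = 0.0145. First find Macaulay duration:
  t   CF        PV=CF/(1+0.0145)^t    t·PV
  1       475.00       468.2109       468.2109
  2       475.00       461.5189       923.0378
  3       475.00       454.9225     1,364.7676
  4       475.00       448.4204     1,793.6818
  5       475.00       442.0113     2,210.0564
  6       475.00       435.6937     2,614.1623
  7       475.00       429.4665     3,006.2652
  8       475.00       423.3282     3,386.6256
  9       475.00       417.2777     3,755.4991
  10   10,475.00     9,070.5478    90,705.4783
  Σ                 13,051.3980   110,227.7851
P = 13,051.3980; Macaulay duration = 110,227.7851 / 13,051.3980 = 8.44567 half-year periods = 4.22283 years.
Modified duration = D_Mac / (1 + y) = 4.22283 / 1.0145 = 4.16248 years.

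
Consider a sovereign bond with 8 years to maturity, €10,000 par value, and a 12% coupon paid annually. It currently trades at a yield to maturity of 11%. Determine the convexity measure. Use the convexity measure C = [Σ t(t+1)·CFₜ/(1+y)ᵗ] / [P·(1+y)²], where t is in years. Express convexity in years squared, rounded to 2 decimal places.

35.89

With y = 0.11:
  t   CF        PV=CF/(1+0.11)^t    t·PV        t(t+1)·PV
  1     1,200.00     1,081.0811     1,081.0811       2,162.1622
  2     1,200.00       973.9469     1,947.8938       5,843.6815
  3     1,200.00       877.4297     2,632.2890      10,529.1559
  4     1,200.00       790.4772     3,161.9087      15,809.5434
  5     1,200.00       712.1416     3,560.7080      21,364.2478
  6     1,200.00       641.5690     3,849.4140      26,945.8981
  7     1,200.00       577.9901     4,045.9307      32,367.4452
  8    11,200.00     4,859.9768    38,879.8141     349,918.3266
  Σ                 10,514.6123    59,159.0393     464,940.4607
P = 10,514.6123.
Convexity = Σ t(t+1)·PV / [P·(1+y)²] = 464,940.4607 / (10,514.6123 × 1.232100) = 35.88873.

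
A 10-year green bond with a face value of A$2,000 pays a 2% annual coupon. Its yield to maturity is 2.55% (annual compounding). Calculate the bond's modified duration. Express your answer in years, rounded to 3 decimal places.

Periodic yield y = 0.0255. First find Macaulay duration:
  t   CF        PV=CF/(1+0.0255)^t    t·PV
  1        40.00        39.0054        39.0054
  2        40.00        38.0355        76.0709
  3        40.00        37.0897       111.2690
  4        40.00        36.1674       144.6696
  5        40.00        35.2681       176.3403
  6        40.00        34.3911       206.3466
  7        40.00        33.5359       234.7515
  8        40.00        32.7020       261.6162
  9        40.00        31.8889       286.9997
  10    2,040.00     1,585.8917    15,858.9168
  Σ                  1,903.9756    17,395.9861
P = 1,903.9756; Macaulay duration = 17,395.9861 / 1,903.9756 = 9.13666 years.
Modified duration = D_Mac / (1 + y) = 9.13666 / 1.0255 = 8.90947 years.

8.909 years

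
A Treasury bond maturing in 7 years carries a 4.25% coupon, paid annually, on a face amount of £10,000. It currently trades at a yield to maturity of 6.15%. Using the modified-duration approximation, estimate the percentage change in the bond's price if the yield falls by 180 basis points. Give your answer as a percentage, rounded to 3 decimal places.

+10.421%

Periodic yield y = 0.0615. Modified duration first:
  t   CF        PV=CF/(1+0.0615)^t    t·PV
  1       425.00       400.3768       400.3768
  2       425.00       377.1802       754.3605
  3       425.00       355.3276     1,065.9828
  4       425.00       334.7410     1,338.9641
  5       425.00       315.3472     1,576.7358
  6       425.00       297.0769     1,782.4616
  7    10,425.00     6,864.9294    48,054.5057
  Σ                  8,944.9792    54,973.3873
P = 8,944.9792; D_Mac = 6.14573 yrs; D_mod = 6.14573/(1+0.0615) = 5.78966 yrs.
ΔP/P ≈ -D_mod · Δy = -5.78966 × (-0.018) = +0.104214 = +10.4214%.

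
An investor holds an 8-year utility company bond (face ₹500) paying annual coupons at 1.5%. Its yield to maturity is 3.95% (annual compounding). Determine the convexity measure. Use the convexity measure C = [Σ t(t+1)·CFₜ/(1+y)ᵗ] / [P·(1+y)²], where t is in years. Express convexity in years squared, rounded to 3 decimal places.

With y = 0.0395:
  t   CF        PV=CF/(1+0.0395)^t    t·PV        t(t+1)·PV
  1         7.50         7.2150         7.2150          14.4300
  2         7.50         6.9408        13.8817          41.6451
  3         7.50         6.6771        20.0313          80.1252
  4         7.50         6.4234        25.6935         128.4675
  5         7.50         6.1793        30.8965         185.3788
  6         7.50         5.9445        35.6669         249.6684
  7         7.50         5.7186        40.0302         320.2417
  8       507.50       372.2546     2,978.0370      26,802.3327
  Σ                    417.3533     3,151.4520      27,822.2893
P = 417.3533.
Convexity = Σ t(t+1)·PV / [P·(1+y)²] = 27,822.2893 / (417.3533 × 1.080560) = 61.69358.

61.694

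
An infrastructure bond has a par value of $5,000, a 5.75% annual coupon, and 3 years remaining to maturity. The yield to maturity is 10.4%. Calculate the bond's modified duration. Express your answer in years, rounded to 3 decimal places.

Periodic yield y = 0.104. First find Macaulay duration:
  t   CF        PV=CF/(1+0.104)^t    t·PV
  1       287.50       260.4167       260.4167
  2       287.50       235.8847       471.7693
  3     5,287.50     3,929.5531    11,788.6593
  Σ                  4,425.8544    12,520.8452
P = 4,425.8544; Macaulay duration = 12,520.8452 / 4,425.8544 = 2.82902 years.
Modified duration = D_Mac / (1 + y) = 2.82902 / 1.104 = 2.56252 years.

2.563 years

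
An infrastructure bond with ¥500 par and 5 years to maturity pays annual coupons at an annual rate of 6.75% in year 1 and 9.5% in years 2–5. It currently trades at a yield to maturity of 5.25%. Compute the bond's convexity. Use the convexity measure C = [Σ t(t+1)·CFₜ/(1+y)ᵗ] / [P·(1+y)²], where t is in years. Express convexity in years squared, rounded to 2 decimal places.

With y = 0.0525:
  t   CF        PV=CF/(1+0.0525)^t    t·PV        t(t+1)·PV
  1        33.75        32.0665        32.0665          64.1330
  2        47.50        42.8795        85.7589         257.2768
  3        47.50        40.7406       122.2218         488.8871
  4        47.50        38.7084       154.8336         774.1679
  5       547.50       423.9099     2,119.5497      12,717.2982
  Σ                    578.3049     2,514.4305      14,301.7631
P = 578.3049.
Convexity = Σ t(t+1)·PV / [P·(1+y)²] = 14,301.7631 / (578.3049 × 1.107756) = 22.32485.

22.32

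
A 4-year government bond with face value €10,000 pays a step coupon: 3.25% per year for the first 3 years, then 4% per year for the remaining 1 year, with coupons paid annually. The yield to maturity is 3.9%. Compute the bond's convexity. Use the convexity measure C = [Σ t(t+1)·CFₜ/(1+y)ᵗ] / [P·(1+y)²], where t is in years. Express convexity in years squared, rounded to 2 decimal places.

With y = 0.039:
  t   CF        PV=CF/(1+0.039)^t    t·PV        t(t+1)·PV
  1       325.00       312.8008       312.8008         625.6015
  2       325.00       301.0595       602.1189       1,806.3567
  3       325.00       289.7589       869.2766       3,477.1063
  4    10,400.00     8,924.2381    35,696.9524     178,484.7621
  Σ                  9,827.8572    37,481.1487     184,393.8266
P = 9,827.8572.
Convexity = Σ t(t+1)·PV / [P·(1+y)²] = 184,393.8266 / (9,827.8572 × 1.079521) = 17.38027.

17.38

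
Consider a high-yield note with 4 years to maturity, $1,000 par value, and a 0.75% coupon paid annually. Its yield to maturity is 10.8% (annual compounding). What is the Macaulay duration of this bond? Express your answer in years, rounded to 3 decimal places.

3.945 years

Periodic yield y = 0.108. Discount each cash flow and weight by its year:
  t   CF        PV=CF/(1+0.108)^t    t·PV
  1         7.50         6.7690         6.7690
  2         7.50         6.1092        12.2183
  3         7.50         5.5137        16.5411
  4     1,007.50       668.4763     2,673.9052
  Σ                    686.8681     2,709.4335
Price P = Σ PV = 686.8681.
Macaulay duration = Σ(t·PV) / P = 2,709.4335 / 686.8681 = 3.94462 years.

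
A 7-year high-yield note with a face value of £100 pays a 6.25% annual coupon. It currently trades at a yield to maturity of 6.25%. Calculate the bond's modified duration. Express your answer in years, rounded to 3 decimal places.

Periodic yield y = 0.0625. First find Macaulay duration:
  t   CF        PV=CF/(1+0.0625)^t    t·PV
  1         6.25         5.8824         5.8824
  2         6.25         5.5363        11.0727
  3         6.25         5.2107        15.6320
  4         6.25         4.9042        19.6166
  5         6.25         4.6157        23.0784
  6         6.25         4.3442        26.0650
  7       106.25        69.5067       486.5466
  Σ                    100.0000       587.8936
P = 100.0000; Macaulay duration = 587.8936 / 100.0000 = 5.87894 years.
Modified duration = D_Mac / (1 + y) = 5.87894 / 1.0625 = 5.53312 years.

5.533 years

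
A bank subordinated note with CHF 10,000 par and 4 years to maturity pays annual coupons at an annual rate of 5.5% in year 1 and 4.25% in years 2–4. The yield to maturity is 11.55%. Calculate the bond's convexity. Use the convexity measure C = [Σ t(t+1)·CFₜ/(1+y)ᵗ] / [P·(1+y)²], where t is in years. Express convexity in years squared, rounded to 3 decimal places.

With y = 0.1155:
  t   CF        PV=CF/(1+0.1155)^t    t·PV        t(t+1)·PV
  1       550.00       493.0524       493.0524         986.1049
  2       425.00       341.5465       683.0929       2,049.2787
  3       425.00       306.1824       918.5472       3,674.1887
  4    10,425.00     6,732.8318    26,931.3272     134,656.6360
  Σ                  7,873.6131    29,026.0197     141,366.2083
P = 7,873.6131.
Convexity = Σ t(t+1)·PV / [P·(1+y)²] = 141,366.2083 / (7,873.6131 × 1.244340) = 14.42887.

14.429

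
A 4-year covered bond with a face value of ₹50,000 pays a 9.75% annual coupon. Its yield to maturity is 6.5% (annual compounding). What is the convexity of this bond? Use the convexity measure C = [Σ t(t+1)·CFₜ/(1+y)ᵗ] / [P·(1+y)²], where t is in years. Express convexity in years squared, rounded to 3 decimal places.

With y = 0.065:
  t   CF        PV=CF/(1+0.065)^t    t·PV        t(t+1)·PV
  1     4,875.00     4,577.4648     4,577.4648       9,154.9296
  2     4,875.00     4,298.0890     8,596.1780      25,788.5340
  3     4,875.00     4,035.7643    12,107.2930      48,429.1719
  4    54,875.00    42,655.6046   170,622.4185     853,112.0923
  Σ                 55,566.9227   195,903.3542     936,484.7277
P = 55,566.9227.
Convexity = Σ t(t+1)·PV / [P·(1+y)²] = 936,484.7277 / (55,566.9227 × 1.134225) = 14.85885.

14.859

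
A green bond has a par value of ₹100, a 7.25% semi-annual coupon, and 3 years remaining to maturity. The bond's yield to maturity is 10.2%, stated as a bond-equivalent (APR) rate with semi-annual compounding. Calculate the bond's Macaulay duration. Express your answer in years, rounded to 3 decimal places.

2.738 years

Periodic yield y = 0.051. Discount each cash flow and weight by its period:
  t   CF        PV=CF/(1+0.051)^t    t·PV
  1        3.625         3.4491         3.4491
  2        3.625         3.2817         6.5635
  3        3.625         3.1225         9.3674
  4        3.625         2.9710        11.8838
  5        3.625         2.8268        14.1340
  6      103.625        76.8862       461.3170
  Σ                     92.5372       506.7149
Price P = Σ PV = 92.5372.
Macaulay duration = Σ(t·PV) / P = 506.7149 / 92.5372 = 5.47579 half-year periods.
In years: 5.47579 / 2 = 2.73790 years.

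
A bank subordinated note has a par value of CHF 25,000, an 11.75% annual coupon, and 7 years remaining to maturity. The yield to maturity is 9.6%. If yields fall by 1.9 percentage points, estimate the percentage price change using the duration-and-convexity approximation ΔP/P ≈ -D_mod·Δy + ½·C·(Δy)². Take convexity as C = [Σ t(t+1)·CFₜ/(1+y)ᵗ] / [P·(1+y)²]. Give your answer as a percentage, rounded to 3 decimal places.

With y = 0.096:
  t   CF        PV=CF/(1+0.096)^t    t·PV        t(t+1)·PV
  1     2,937.50     2,680.2007     2,680.2007       5,360.4015
  2     2,937.50     2,445.4386     4,890.8772      14,672.6317
  3     2,937.50     2,231.2396     6,693.7189      26,774.8754
  4     2,937.50     2,035.8026     8,143.2103      40,716.0514
  5     2,937.50     1,857.4841     9,287.4205      55,724.5230
  6     2,937.50     1,694.7848    10,168.7086      71,180.9600
  7    27,937.50    14,706.6468   102,946.5274     823,572.2190
  Σ                 27,651.5972   144,810.6636   1,038,001.6620
P = 27,651.5972; D_Mac = 5.23697 yrs; D_mod = 4.77826 yrs; C = 31.25048.
Duration effect: -4.77826 × (-0.019) = +0.090787
Convexity effect: 0.5 × 31.25048 × (-0.019)² = +0.0056407
ΔP/P ≈ +0.090787 + 0.0056407 = +0.096428 = +9.6428%.

+9.643%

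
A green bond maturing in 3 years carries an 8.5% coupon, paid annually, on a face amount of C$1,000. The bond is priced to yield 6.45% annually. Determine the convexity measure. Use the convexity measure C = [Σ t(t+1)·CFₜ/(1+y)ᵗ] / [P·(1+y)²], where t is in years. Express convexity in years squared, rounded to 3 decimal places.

With y = 0.0645:
  t   CF        PV=CF/(1+0.0645)^t    t·PV        t(t+1)·PV
  1        85.00        79.8497        79.8497         159.6994
  2        85.00        75.0115       150.0229         450.0687
  3     1,085.00       899.4825     2,698.4476      10,793.7906
  Σ                  1,054.3437     2,928.3202      11,403.5587
P = 1,054.3437.
Convexity = Σ t(t+1)·PV / [P·(1+y)²] = 11,403.5587 / (1,054.3437 × 1.133160) = 9.54480.

9.545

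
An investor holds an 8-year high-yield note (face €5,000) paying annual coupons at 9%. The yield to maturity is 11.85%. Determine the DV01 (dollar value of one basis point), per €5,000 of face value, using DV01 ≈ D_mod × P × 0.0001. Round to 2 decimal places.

Periodic yield y = 0.1185.
  t   CF        PV=CF/(1+0.1185)^t    t·PV
  1       450.00       402.3245       402.3245
  2       450.00       359.7001       719.4002
  3       450.00       321.5915       964.7745
  4       450.00       287.5203     1,150.0813
  5       450.00       257.0589     1,285.2943
  6       450.00       229.8246     1,378.9478
  7       450.00       205.4758     1,438.3303
  8     5,450.00     2,224.8903    17,799.1221
  Σ                  4,288.3860    25,138.2750
P = 4,288.3860; D_Mac = 5.86194 yrs; D_mod = 5.24090 yrs.
DV01 ≈ 5.24090 × 4,288.3860 × 0.0001 = 2.247499.

€2.25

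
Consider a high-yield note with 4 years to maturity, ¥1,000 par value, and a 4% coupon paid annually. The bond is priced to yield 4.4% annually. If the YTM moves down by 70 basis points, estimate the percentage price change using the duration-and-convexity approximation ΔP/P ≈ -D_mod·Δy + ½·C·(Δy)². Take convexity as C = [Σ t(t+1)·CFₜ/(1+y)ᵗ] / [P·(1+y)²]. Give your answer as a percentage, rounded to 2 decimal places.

+2.57%

With y = 0.044:
  t   CF        PV=CF/(1+0.044)^t    t·PV        t(t+1)·PV
  1        40.00        38.3142        38.3142          76.6284
  2        40.00        36.6994        73.3988         220.1964
  3        40.00        35.1527       105.4581         421.8322
  4     1,040.00       875.4500     3,501.8000      17,508.9999
  Σ                    985.6163     3,718.9710      18,227.6569
P = 985.6163; D_Mac = 3.77324 yrs; D_mod = 3.61422 yrs; C = 16.96766.
Duration effect: -3.61422 × (-0.007) = +0.025300
Convexity effect: 0.5 × 16.96766 × (-0.007)² = +0.0004157
ΔP/P ≈ +0.025300 + 0.0004157 = +0.025715 = +2.5715%.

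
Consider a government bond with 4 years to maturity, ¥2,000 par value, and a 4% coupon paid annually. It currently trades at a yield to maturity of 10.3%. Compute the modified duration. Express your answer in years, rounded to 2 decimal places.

Periodic yield y = 0.103. First find Macaulay duration:
  t   CF        PV=CF/(1+0.103)^t    t·PV
  1        80.00        72.5295        72.5295
  2        80.00        65.7565       131.5131
  3        80.00        59.6161       178.8483
  4     2,080.00     1,405.2749     5,621.0995
  Σ                  1,603.1770     6,003.9903
P = 1,603.1770; Macaulay duration = 6,003.9903 / 1,603.1770 = 3.74506 years.
Modified duration = D_Mac / (1 + y) = 3.74506 / 1.103 = 3.39534 years.

3.40 years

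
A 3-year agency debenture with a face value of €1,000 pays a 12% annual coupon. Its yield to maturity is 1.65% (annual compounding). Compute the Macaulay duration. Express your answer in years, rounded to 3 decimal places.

2.729 years

Periodic yield y = 0.0165. Discount each cash flow and weight by its year:
  t   CF        PV=CF/(1+0.0165)^t    t·PV
  1       120.00       118.0521       118.0521
  2       120.00       116.1359       232.2718
  3     1,120.00     1,066.3404     3,199.0213
  Σ                  1,300.5285     3,549.3452
Price P = Σ PV = 1,300.5285.
Macaulay duration = Σ(t·PV) / P = 3,549.3452 / 1,300.5285 = 2.72916 years.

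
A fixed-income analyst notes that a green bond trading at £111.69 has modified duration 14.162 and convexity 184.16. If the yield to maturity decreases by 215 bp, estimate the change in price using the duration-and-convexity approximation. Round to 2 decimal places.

Duration effect: -D_mod·Δy = -14.162 × (-0.0215) = +0.304483
Convexity effect: ½·C·(Δy)² = 0.5 × 184.16 × (-0.0215)² = +0.04256398
ΔP/P ≈ +0.304483 + 0.04256398 = +0.34704698
ΔP ≈ 111.69 × (+0.34704698) = +38.7616771962.

+£38.76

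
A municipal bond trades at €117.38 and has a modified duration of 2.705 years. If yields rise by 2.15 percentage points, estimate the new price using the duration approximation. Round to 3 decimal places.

€110.553

Duration approximation: ΔP/P ≈ -D_mod · Δy = -2.705 × (+0.0215) = -0.0581575.
New price ≈ 117.38 × (1 - 0.0581575) = 110.55347265.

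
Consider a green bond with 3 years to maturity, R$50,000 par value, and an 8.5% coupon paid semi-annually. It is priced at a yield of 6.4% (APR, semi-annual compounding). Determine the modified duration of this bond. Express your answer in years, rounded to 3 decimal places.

Periodic yield y = 0.032. First find Macaulay duration:
  t   CF        PV=CF/(1+0.032)^t    t·PV
  1     2,125.00     2,059.1085     2,059.1085
  2     2,125.00     1,995.2602     3,990.5204
  3     2,125.00     1,933.3917     5,800.1750
  4     2,125.00     1,873.4415     7,493.7662
  5     2,125.00     1,815.3503     9,076.7516
  6    52,125.00    43,148.7167   258,892.3005
  Σ                 52,825.2690   287,312.6222
P = 52,825.2690; Macaulay duration = 287,312.6222 / 52,825.2690 = 5.43892 half-year periods = 2.71946 years.
Modified duration = D_Mac / (1 + y) = 2.71946 / 1.032 = 2.63514 years.

2.635 years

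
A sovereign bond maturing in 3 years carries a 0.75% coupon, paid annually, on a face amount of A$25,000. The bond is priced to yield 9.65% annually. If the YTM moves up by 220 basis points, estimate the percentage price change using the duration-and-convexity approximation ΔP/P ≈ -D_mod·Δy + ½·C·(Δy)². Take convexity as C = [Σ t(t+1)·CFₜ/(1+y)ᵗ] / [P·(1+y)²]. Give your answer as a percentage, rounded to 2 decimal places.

-5.73%

With y = 0.0965:
  t   CF        PV=CF/(1+0.0965)^t    t·PV        t(t+1)·PV
  1       187.50       170.9986       170.9986         341.9973
  2       187.50       155.9495       311.8990         935.6970
  3    25,187.50    19,105.5329    57,316.5987     229,266.3947
  Σ                 19,432.4810    57,799.4963     230,544.0889
P = 19,432.4810; D_Mac = 2.97438 yrs; D_mod = 2.71261 yrs; C = 9.86753.
Duration effect: -2.71261 × (+0.022) = -0.059677
Convexity effect: 0.5 × 9.86753 × (0.022)² = +0.0023879
ΔP/P ≈ -0.059677 + 0.0023879 = -0.057289 = -5.7289%.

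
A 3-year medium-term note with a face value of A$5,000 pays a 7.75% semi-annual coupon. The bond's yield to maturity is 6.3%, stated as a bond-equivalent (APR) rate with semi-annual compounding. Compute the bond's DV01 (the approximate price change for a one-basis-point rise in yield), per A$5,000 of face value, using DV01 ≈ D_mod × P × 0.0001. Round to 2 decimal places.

Periodic yield y = 0.0315.
  t   CF        PV=CF/(1+0.0315)^t    t·PV
  1       193.75       187.8333       187.8333
  2       193.75       182.0972       364.1944
  3       193.75       176.5363       529.6089
  4       193.75       171.1452       684.5809
  5       193.75       165.9188       829.5939
  6     5,193.75     4,311.8699    25,871.2193
  Σ                  5,195.4006    28,467.0306
P = 5,195.4006; D_Mac = 5.47928 half-year periods = 2.73964 yrs; D_mod = 2.65597 yrs.
DV01 ≈ 2.65597 × 5,195.4006 × 0.0001 = 1.379885.

A$1.38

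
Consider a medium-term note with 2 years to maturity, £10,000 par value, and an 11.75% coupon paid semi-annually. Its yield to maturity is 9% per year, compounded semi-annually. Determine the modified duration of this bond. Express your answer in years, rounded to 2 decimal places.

Periodic yield y = 0.045. First find Macaulay duration:
  t   CF        PV=CF/(1+0.045)^t    t·PV
  1       587.50       562.2010       562.2010
  2       587.50       537.9913     1,075.9827
  3       587.50       514.8243     1,544.4728
  4    10,587.50     8,878.2682    35,513.0729
  Σ                 10,493.2848    38,695.7293
P = 10,493.2848; Macaulay duration = 38,695.7293 / 10,493.2848 = 3.68767 half-year periods = 1.84383 years.
Modified duration = D_Mac / (1 + y) = 1.84383 / 1.045 = 1.76443 years.

1.76 years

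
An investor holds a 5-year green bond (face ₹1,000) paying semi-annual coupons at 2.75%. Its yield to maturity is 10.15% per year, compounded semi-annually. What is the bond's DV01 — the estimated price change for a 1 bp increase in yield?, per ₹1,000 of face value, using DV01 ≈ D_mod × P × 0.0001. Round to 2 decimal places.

Periodic yield y = 0.05075.
  t   CF        PV=CF/(1+0.05075)^t    t·PV
  1        13.75        13.0859        13.0859
  2        13.75        12.4539        24.9077
  3        13.75        11.8524        35.5571
  4        13.75        11.2799        45.1196
  5        13.75        10.7351        53.6755
  6        13.75        10.2166        61.2996
  7        13.75         9.7231        68.0620
  8        13.75         9.2535        74.0283
  9        13.75         8.8066        79.2594
  10    1,013.75       617.9266     6,179.2659
  Σ                    715.3335     6,634.2608
P = 715.3335; D_Mac = 9.27436 half-year periods = 4.63718 yrs; D_mod = 4.41321 yrs.
DV01 ≈ 4.41321 × 715.3335 × 0.0001 = 0.315692.

₹0.32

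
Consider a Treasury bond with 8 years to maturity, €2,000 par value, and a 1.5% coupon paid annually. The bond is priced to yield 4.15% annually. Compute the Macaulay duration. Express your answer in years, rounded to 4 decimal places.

7.5470 years

Periodic yield y = 0.0415. Discount each cash flow and weight by its year:
  t   CF        PV=CF/(1+0.0415)^t    t·PV
  1        30.00        28.8046        28.8046
  2        30.00        27.6568        55.3137
  3        30.00        26.5548        79.6645
  4        30.00        25.4967       101.9868
  5        30.00        24.4808       122.4038
  6        30.00        23.5053       141.0317
  7        30.00        22.5687       157.9808
  8     2,030.00     1,466.2967    11,730.3732
  Σ                  1,645.3644    12,417.5592
Price P = Σ PV = 1,645.3644.
Macaulay duration = Σ(t·PV) / P = 12,417.5592 / 1,645.3644 = 7.54700 years.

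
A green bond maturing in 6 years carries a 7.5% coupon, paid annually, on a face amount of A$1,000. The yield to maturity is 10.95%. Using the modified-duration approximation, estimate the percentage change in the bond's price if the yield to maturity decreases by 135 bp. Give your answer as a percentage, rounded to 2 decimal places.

Periodic yield y = 0.1095. Modified duration first:
  t   CF        PV=CF/(1+0.1095)^t    t·PV
  1        75.00        67.5980        67.5980
  2        75.00        60.9266       121.8531
  3        75.00        54.9135       164.7406
  4        75.00        49.4939       197.9758
  5        75.00        44.6092       223.0462
  6     1,075.00       576.2947     3,457.7682
  Σ                    853.8360     4,232.9818
P = 853.8360; D_Mac = 4.95761 yrs; D_mod = 4.95761/(1+0.1095) = 4.46832 yrs.
ΔP/P ≈ -D_mod · Δy = -4.46832 × (-0.0135) = +0.060322 = +6.0322%.

+6.03%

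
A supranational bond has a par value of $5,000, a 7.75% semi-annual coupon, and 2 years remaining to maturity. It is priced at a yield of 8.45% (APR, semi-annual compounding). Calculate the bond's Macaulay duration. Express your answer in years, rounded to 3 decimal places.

Periodic yield y = 0.04225. Discount each cash flow and weight by its period:
  t   CF        PV=CF/(1+0.04225)^t    t·PV
  1       193.75       185.8959       185.8959
  2       193.75       178.3602       356.7204
  3       193.75       171.1299       513.3898
  4     5,193.75     4,401.4262    17,605.7049
  Σ                  4,936.8122    18,661.7109
Price P = Σ PV = 4,936.8122.
Macaulay duration = Σ(t·PV) / P = 18,661.7109 / 4,936.8122 = 3.78011 half-year periods.
In years: 3.78011 / 2 = 1.89006 years.

1.890 years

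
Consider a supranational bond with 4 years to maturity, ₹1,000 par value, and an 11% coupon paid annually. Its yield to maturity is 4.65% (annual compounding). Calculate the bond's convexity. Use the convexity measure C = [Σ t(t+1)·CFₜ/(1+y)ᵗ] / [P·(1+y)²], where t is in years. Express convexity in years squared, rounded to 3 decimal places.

With y = 0.0465:
  t   CF        PV=CF/(1+0.0465)^t    t·PV        t(t+1)·PV
  1       110.00       105.1123       105.1123         210.2246
  2       110.00       100.4417       200.8835         602.6504
  3       110.00        95.9787       287.9362       1,151.7447
  4     1,110.00       925.4779     3,701.9116      18,509.5578
  Σ                  1,227.0106     4,295.8435      20,474.1775
P = 1,227.0106.
Convexity = Σ t(t+1)·PV / [P·(1+y)²] = 20,474.1775 / (1,227.0106 × 1.095162) = 15.23631.

15.236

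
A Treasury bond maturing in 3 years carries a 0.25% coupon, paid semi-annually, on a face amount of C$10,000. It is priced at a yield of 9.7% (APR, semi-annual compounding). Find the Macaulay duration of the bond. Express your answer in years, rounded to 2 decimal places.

2.99 years

Periodic yield y = 0.0485. Discount each cash flow and weight by its period:
  t   CF        PV=CF/(1+0.0485)^t    t·PV
  1        12.50        11.9218        11.9218
  2        12.50        11.3703        22.7407
  3        12.50        10.8444        32.5331
  4        12.50        10.3428        41.3710
  5        12.50         9.8643        49.3217
  6    10,012.50     7,535.8444    45,215.0662
  Σ                  7,590.1880    45,372.9545
Price P = Σ PV = 7,590.1880.
Macaulay duration = Σ(t·PV) / P = 45,372.9545 / 7,590.1880 = 5.97784 half-year periods.
In years: 5.97784 / 2 = 2.98892 years.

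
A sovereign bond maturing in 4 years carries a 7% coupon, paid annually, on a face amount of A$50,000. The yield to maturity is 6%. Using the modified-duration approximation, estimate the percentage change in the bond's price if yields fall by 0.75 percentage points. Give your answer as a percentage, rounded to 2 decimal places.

+2.57%

Periodic yield y = 0.06. Modified duration first:
  t   CF        PV=CF/(1+0.06)^t    t·PV
  1     3,500.00     3,301.8868     3,301.8868
  2     3,500.00     3,114.9875     6,229.9751
  3     3,500.00     2,938.6675     8,816.0025
  4    53,500.00    42,377.0110   169,508.0439
  Σ                 51,732.5528   187,855.9083
P = 51,732.5528; D_Mac = 3.63129 yrs; D_mod = 3.63129/(1+0.06) = 3.42575 yrs.
ΔP/P ≈ -D_mod · Δy = -3.42575 × (-0.0075) = +0.025693 = +2.5693%.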